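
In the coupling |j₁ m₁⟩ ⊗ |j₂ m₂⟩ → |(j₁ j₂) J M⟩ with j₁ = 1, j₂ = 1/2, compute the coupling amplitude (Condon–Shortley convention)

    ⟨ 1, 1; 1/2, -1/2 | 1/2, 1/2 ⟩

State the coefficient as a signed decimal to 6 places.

+√(2/3) ≈ +0.816497

triangle: 1!×1!×0!/3! = 1/6
(j±m)!: 2!×0!×0!×1!×1!×0! = 2
prefactor² = (2J+1)×Δ×N² = 2/3
  k=0: +1/(0!×1!×0!×0!×1!×0!) = 1
Σ = 1  ⇒  CG² = 2/3×1² = 2/3
CG = +√(2/3) = +0.816497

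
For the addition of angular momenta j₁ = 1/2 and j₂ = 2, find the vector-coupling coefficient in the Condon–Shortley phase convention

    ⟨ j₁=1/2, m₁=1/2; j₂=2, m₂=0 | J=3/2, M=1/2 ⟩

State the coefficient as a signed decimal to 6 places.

triangle: 1!×0!×3!/5! = 6/120
(j±m)!: 1!×0!×2!×2!×2!×1! = 8
prefactor² = (2J+1)×Δ×N² = 8/5
  k=0: +1/(0!×1!×0!×2!×0!×1!) = 1/2
Σ = 1/2  ⇒  CG² = 8/5×1/2² = 2/5
CG = +√(2/5) = +0.632456

+0.632456  (= +√(2/5))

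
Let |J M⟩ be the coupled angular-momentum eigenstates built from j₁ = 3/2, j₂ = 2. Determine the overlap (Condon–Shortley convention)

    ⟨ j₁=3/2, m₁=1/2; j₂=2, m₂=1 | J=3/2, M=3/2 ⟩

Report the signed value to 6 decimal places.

j₁+j₂−J=2  J+j₁−j₂=1  J−j₁+j₂=2  j₁+j₂+J+1=6
(j₁±m₁, j₂±m₂, J±M) = (2,1,3,1,3,0)
P² = 8/5
sum k=1..1:
  [1] −1/2 = -1/2
S = -1/2
C² = P²·S² = 2/5 ; C = -0.632456

-0.632456  (= −√(2/5))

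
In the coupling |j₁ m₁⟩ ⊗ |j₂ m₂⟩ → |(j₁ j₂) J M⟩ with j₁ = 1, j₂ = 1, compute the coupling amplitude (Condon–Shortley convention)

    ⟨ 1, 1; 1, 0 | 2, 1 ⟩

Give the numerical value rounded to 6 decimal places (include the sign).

j₁+j₂−J=0  J+j₁−j₂=2  J−j₁+j₂=2  j₁+j₂+J+1=5
(j₁±m₁, j₂±m₂, J±M) = (2,0,1,1,3,1)
P² = 2
sum k=0..0:
  [0] +1/2 = 1/2
S = 1/2
C² = P²·S² = 1/2 ; C = +0.707107

+0.707107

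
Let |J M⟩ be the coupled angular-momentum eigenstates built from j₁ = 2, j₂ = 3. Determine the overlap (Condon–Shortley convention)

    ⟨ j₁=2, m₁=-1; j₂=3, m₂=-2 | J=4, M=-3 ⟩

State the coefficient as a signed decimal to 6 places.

+√(1/20) = +0.223607

triangle: 1!×3!×5!/10! = 720/3628800
(j±m)!: 1!×3!×1!×5!×1!×7! = 3628800
prefactor² = (2J+1)×Δ×N² = 6480
  k=0: +1/(0!×1!×3!×1!×0!×4!) = 1/144
  k=1: −1/(1!×0!×2!×0!×1!×5!) = -1/240
Σ = 1/360  ⇒  CG² = 6480×1/360² = 1/20
CG = +√(1/20) = +0.223607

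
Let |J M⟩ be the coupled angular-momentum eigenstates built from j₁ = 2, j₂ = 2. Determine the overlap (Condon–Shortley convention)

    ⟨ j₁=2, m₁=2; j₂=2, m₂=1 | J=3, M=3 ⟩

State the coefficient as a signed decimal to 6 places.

+0.707107  (= +√(1/2))

triangle: 1!×3!×3!/8! = 36/40320
(j±m)!: 4!×0!×3!×1!×6!×0! = 103680
prefactor² = (2J+1)×Δ×N² = 648
  k=0: +1/(0!×1!×0!×3!×3!×0!) = 1/36
Σ = 1/36  ⇒  CG² = 648×1/36² = 1/2
CG = +√(1/2) = +0.707107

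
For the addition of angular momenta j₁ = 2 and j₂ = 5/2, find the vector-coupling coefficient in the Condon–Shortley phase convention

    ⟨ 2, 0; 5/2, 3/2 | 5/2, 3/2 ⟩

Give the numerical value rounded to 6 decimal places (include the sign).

−√(1/70) = -0.119523

triangle: 2!*2!*3!/8! = 24/40320
(j±m)!: 2!*2!*4!*1!*4!*1! = 2304
prefactor² = (2J+1)*Δ*N² = 288/35
  k=1: −1/(1!*1!*1!*3!*1!*0!) = -1/6
  k=2: +1/(2!*0!*0!*2!*2!*1!) = 1/8
Σ = -1/24  ⇒  CG² = 288/35*(-1/24)² = 1/70
CG = −√(1/70) = -0.119523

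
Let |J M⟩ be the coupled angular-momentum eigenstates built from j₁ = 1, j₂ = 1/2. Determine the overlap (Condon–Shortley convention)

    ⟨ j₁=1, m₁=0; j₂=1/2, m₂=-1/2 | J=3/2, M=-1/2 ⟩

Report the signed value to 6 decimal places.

+√(2/3) ≈ +0.816497

√[4·0!2!1!/4! · 1!1!0!1!1!2!] = √(2/3)
  +(−1)^0/∏(0,0,1,0,1,1)! = 1  (running 1)
⟨..|..⟩ = √(2/3)·(1) = +0.816497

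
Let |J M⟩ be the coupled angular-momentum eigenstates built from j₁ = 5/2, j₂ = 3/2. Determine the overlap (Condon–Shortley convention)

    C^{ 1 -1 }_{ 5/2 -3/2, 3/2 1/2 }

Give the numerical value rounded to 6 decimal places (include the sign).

√[3·3!2!0!/6! · 1!4!2!1!0!2!] = √(24/5)
  +(−1)^2/∏(2,1,2,0,0,0)! = 1/4  (running 1/4)
⟨..|..⟩ = √(24/5)·(1/4) = +0.547723

+0.547723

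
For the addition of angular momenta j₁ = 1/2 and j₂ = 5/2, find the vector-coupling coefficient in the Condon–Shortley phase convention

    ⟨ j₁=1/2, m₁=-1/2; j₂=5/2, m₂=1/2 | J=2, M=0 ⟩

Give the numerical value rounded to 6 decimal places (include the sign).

j₁+j₂−J=1  J+j₁−j₂=0  J−j₁+j₂=4  j₁+j₂+J+1=6
(j₁±m₁, j₂±m₂, J±M) = (0,1,3,2,2,2)
P² = 8
sum k=1..1:
  [1] −1/4 = -1/4
S = -1/4
C² = P²·S² = 1/2 ; C = -0.707107

-0.707107  (= −√(1/2))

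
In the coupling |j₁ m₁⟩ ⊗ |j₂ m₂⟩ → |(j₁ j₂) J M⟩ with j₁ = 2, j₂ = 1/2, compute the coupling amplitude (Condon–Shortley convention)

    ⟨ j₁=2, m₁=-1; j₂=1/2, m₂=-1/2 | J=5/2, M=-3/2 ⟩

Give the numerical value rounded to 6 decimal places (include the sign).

triangle: 0!×4!×1!/6! = 24/720
(j±m)!: 1!×3!×0!×1!×1!×4! = 144
prefactor² = (2J+1)×Δ×N² = 144/5
  k=0: +1/(0!×0!×3!×0!×1!×1!) = 1/6
Σ = 1/6  ⇒  CG² = 144/5×1/6² = 4/5
CG = +√(4/5) = +0.894427

+√(4/5) = +0.894427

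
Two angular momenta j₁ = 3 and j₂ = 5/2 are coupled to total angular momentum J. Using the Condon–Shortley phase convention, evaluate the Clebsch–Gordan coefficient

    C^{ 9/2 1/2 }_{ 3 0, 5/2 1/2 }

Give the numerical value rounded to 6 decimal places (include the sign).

−√(10/231) = -0.208063

√[10·1!5!4!/11! · 3!3!3!2!5!4!] = √(69120/77)
  +(−1)^0/∏(0,1,3,3,2,1)! = 1/72  (running 1/72)
  +(−1)^1/∏(1,0,2,2,3,2)! = -1/48  (running -1/144)
⟨..|..⟩ = √(69120/77)·(-1/144) = -0.208063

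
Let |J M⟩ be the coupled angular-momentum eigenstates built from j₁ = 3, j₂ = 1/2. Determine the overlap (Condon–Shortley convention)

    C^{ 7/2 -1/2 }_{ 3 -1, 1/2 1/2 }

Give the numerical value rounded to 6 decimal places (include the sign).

√[8·0!6!1!/8! · 2!4!1!0!3!4!] = √(6912/7)
  +(−1)^0/∏(0,0,4,1,2,0)! = 1/48  (running 1/48)
⟨..|..⟩ = √(6912/7)·(1/48) = +0.654654

+√(3/7) = +0.654654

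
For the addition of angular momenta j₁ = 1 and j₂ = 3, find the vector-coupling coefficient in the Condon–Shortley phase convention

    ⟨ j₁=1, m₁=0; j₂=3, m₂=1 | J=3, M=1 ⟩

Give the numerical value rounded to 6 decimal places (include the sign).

j₁+j₂−J=1  J+j₁−j₂=1  J−j₁+j₂=5  j₁+j₂+J+1=8
(j₁±m₁, j₂±m₂, J±M) = (1,1,4,2,4,2)
P² = 48
sum k=0..1:
  [0] +1/24 = 1/24
  [1] −1/12 = -1/12
S = -1/24
C² = P²·S² = 1/12 ; C = -0.288675

−√(1/12) ≈ -0.288675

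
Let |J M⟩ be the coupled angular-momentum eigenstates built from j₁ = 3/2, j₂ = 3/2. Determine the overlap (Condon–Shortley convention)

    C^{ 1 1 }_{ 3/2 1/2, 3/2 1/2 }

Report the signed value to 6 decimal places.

−√(2/5) ≈ -0.632456

triangle: 2!·1!·1!/5! = 2/120
(j±m)!: 2!·1!·2!·1!·2!·0! = 8
prefactor² = (2J+1)·Δ·N² = 2/5
  k=1: −1/(1!·1!·0!·1!·1!·0!) = -1
Σ = -1  ⇒  CG² = 2/5·(-1)² = 2/5
CG = −√(2/5) = -0.632456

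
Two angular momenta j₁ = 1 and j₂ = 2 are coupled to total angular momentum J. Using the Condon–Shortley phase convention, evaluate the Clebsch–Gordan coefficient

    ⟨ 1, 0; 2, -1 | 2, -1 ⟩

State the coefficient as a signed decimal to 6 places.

+√(1/6) = +0.408248

triangle: 1!×1!×3!/6! = 6/720
(j±m)!: 1!×1!×1!×3!×1!×3! = 36
prefactor² = (2J+1)×Δ×N² = 3/2
  k=0: +1/(0!×1!×1!×1!×0!×2!) = 1/2
  k=1: −1/(1!×0!×0!×0!×1!×3!) = -1/6
Σ = 1/3  ⇒  CG² = 3/2×1/3² = 1/6
CG = +√(1/6) = +0.408248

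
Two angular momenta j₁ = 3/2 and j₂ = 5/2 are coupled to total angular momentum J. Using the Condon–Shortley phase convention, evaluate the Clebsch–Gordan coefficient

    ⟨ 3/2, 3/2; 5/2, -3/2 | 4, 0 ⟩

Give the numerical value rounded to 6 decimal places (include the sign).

+√(1/14) ≈ +0.267261

triangle: 0!·3!·5!/9! = 720/362880
(j±m)!: 3!·0!·1!·4!·4!·4! = 82944
prefactor² = (2J+1)·Δ·N² = 10368/7
  k=0: +1/(0!·0!·0!·1!·3!·4!) = 1/144
Σ = 1/144  ⇒  CG² = 10368/7·1/144² = 1/14
CG = +√(1/14) = +0.267261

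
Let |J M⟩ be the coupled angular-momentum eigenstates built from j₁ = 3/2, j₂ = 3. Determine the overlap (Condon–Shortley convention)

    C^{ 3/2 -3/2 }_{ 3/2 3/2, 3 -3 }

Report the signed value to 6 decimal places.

+√(4/7) = +0.755929

j₁+j₂−J=3  J+j₁−j₂=0  J−j₁+j₂=3  j₁+j₂+J+1=7
(j₁±m₁, j₂±m₂, J±M) = (3,0,0,6,0,3)
P² = 5184/7
sum k=0..0:
  [0] +1/36 = 1/36
S = 1/36
C² = P²·S² = 4/7 ; C = +0.755929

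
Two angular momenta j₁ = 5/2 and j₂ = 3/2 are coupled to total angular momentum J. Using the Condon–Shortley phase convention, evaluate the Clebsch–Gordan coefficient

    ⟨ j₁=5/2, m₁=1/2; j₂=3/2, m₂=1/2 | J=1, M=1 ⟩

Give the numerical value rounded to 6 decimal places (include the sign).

+0.387298

√[3·3!2!0!/6! · 3!2!2!1!2!0!] = √(12/5)
  +(−1)^2/∏(2,1,0,0,2,0)! = 1/4  (running 1/4)
⟨..|..⟩ = √(12/5)·(1/4) = +0.387298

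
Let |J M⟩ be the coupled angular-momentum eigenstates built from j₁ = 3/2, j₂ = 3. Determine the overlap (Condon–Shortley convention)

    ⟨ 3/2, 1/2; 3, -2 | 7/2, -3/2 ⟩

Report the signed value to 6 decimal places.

√[8·1!2!5!/9! · 2!1!1!5!2!5!] = √(6400/21)
  +(−1)^0/∏(0,1,1,1,1,4)! = 1/24  (running 1/24)
  +(−1)^1/∏(1,0,0,0,2,5)! = -1/240  (running 3/80)
⟨..|..⟩ = √(6400/21)·(3/80) = +0.654654

+0.654654  (= +√(3/7))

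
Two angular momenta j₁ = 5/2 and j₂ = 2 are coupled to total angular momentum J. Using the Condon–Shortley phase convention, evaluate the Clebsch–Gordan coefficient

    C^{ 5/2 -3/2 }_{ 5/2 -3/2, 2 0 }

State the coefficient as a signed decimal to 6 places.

j₁+j₂−J=2  J+j₁−j₂=3  J−j₁+j₂=2  j₁+j₂+J+1=8
(j₁±m₁, j₂±m₂, J±M) = (1,4,2,2,1,4)
P² = 288/35
sum k=1..2:
  [1] −1/6 = -1/6
  [2] +1/8 = 1/8
S = -1/24
C² = P²·S² = 1/70 ; C = -0.119523

−√(1/70) ≈ -0.119523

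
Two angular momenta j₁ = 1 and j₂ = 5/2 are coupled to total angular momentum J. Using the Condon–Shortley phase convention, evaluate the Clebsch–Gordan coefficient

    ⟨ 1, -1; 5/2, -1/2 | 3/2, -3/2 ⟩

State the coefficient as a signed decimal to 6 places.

triangle: 2!×0!×3!/6! = 12/720
(j±m)!: 0!×2!×2!×3!×0!×3! = 144
prefactor² = (2J+1)×Δ×N² = 48/5
  k=2: +1/(2!×0!×0!×0!×0!×3!) = 1/12
Σ = 1/12  ⇒  CG² = 48/5×1/12² = 1/15
CG = +√(1/15) = +0.258199

+√(1/15) ≈ +0.258199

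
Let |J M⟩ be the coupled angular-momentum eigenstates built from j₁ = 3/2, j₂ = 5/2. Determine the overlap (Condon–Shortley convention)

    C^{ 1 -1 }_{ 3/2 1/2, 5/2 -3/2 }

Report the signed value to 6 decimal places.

-0.547723

triangle: 3!*0!*2!/6! = 12/720
(j±m)!: 2!*1!*1!*4!*0!*2! = 96
prefactor² = (2J+1)*Δ*N² = 24/5
  k=1: −1/(1!*2!*0!*0!*0!*2!) = -1/4
Σ = -1/4  ⇒  CG² = 24/5*(-1/4)² = 3/10
CG = −√(3/10) = -0.547723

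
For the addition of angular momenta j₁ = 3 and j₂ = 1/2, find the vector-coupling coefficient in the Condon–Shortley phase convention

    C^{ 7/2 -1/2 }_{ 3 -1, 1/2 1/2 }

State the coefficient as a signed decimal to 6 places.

√[8·0!6!1!/8! · 2!4!1!0!3!4!] = √(6912/7)
  +(−1)^0/∏(0,0,4,1,2,0)! = 1/48  (running 1/48)
⟨..|..⟩ = √(6912/7)·(1/48) = +0.654654

+√(3/7) = +0.654654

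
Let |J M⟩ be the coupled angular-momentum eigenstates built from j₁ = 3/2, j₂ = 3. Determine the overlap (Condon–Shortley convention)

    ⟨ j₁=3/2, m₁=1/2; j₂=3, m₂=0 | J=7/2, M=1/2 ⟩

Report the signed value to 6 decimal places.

√[8·1!2!5!/9! · 2!1!3!3!4!3!] = √(384/7)
  +(−1)^0/∏(0,1,1,3,1,2)! = 1/12  (running 1/12)
  +(−1)^1/∏(1,0,0,2,2,3)! = -1/24  (running 1/24)
⟨..|..⟩ = √(384/7)·(1/24) = +0.308607

+0.308607  (= +√(2/21))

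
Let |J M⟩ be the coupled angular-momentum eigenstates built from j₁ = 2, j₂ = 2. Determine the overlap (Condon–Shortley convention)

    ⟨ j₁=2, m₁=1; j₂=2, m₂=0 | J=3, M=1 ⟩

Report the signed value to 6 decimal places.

triangle: 1!*3!*3!/8! = 36/40320
(j±m)!: 3!*1!*2!*2!*4!*2! = 1152
prefactor² = (2J+1)*Δ*N² = 36/5
  k=0: +1/(0!*1!*1!*2!*2!*1!) = 1/4
  k=1: −1/(1!*0!*0!*1!*3!*2!) = -1/12
Σ = 1/6  ⇒  CG² = 36/5*1/6² = 1/5
CG = +√(1/5) = +0.447214

+√(1/5) = +0.447214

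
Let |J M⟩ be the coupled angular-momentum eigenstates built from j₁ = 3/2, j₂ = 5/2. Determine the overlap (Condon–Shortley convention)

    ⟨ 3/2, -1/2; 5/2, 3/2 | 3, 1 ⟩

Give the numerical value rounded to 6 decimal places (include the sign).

−√(49/120) = -0.639010

√[7·1!2!4!/8! · 1!2!4!1!4!2!] = √(96/5)
  +(−1)^0/∏(0,1,2,4,0,0)! = 1/48  (running 1/48)
  +(−1)^1/∏(1,0,1,3,1,1)! = -1/6  (running -7/48)
⟨..|..⟩ = √(96/5)·(-7/48) = -0.639010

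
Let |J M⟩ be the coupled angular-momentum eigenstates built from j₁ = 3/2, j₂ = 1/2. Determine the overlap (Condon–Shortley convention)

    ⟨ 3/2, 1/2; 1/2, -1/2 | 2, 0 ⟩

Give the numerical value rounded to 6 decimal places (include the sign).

+0.707107  (= +√(1/2))

j₁+j₂−J=0  J+j₁−j₂=3  J−j₁+j₂=1  j₁+j₂+J+1=5
(j₁±m₁, j₂±m₂, J±M) = (2,1,0,1,2,2)
P² = 2
sum k=0..0:
  [0] +1/2 = 1/2
S = 1/2
C² = P²·S² = 1/2 ; C = +0.707107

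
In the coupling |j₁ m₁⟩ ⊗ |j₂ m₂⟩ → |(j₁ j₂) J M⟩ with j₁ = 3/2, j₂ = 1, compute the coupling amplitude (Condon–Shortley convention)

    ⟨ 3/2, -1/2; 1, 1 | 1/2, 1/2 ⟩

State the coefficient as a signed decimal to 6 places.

√[2·2!1!0!/4! · 1!2!2!0!1!0!] = √(2/3)
  +(−1)^2/∏(2,0,0,0,1,0)! = 1/2  (running 1/2)
⟨..|..⟩ = √(2/3)·(1/2) = +0.408248

+0.408248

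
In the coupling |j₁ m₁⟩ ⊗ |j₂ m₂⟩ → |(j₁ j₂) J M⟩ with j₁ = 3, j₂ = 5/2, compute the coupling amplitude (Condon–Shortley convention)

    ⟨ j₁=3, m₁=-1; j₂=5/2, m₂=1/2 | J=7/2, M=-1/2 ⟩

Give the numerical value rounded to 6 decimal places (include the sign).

-0.125988

triangle: 2!·4!·3!/10! = 288/3628800
(j±m)!: 2!·4!·3!·2!·3!·4! = 82944
prefactor² = (2J+1)·Δ·N² = 9216/175
  k=0: +1/(0!·2!·4!·3!·0!·0!) = 1/288
  k=1: −1/(1!·1!·3!·2!·1!·1!) = -1/12
  k=2: +1/(2!·0!·2!·1!·2!·2!) = 1/16
Σ = -5/288  ⇒  CG² = 9216/175·(-5/288)² = 1/63
CG = −√(1/63) = -0.125988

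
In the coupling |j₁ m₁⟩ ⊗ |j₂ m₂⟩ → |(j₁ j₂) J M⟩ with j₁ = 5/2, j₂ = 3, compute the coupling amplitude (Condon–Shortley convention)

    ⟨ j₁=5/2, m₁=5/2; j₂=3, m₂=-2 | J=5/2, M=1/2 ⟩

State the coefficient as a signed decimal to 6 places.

j₁+j₂−J=3  J+j₁−j₂=2  J−j₁+j₂=3  j₁+j₂+J+1=9
(j₁±m₁, j₂±m₂, J±M) = (5,0,1,5,3,2)
P² = 1440/7
sum k=0..0:
  [0] +1/24 = 1/24
S = 1/24
C² = P²·S² = 5/14 ; C = +0.597614

+√(5/14) = +0.597614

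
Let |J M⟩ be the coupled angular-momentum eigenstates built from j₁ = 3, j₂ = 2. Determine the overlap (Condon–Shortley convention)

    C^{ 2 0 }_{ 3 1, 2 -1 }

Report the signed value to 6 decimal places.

−√(1/7) ≈ -0.377964

√[5·3!3!1!/8! · 4!2!1!3!2!2!] = √(36/7)
  +(−1)^0/∏(0,3,2,1,1,0)! = 1/12  (running 1/12)
  +(−1)^1/∏(1,2,1,0,2,1)! = -1/4  (running -1/6)
⟨..|..⟩ = √(36/7)·(-1/6) = -0.377964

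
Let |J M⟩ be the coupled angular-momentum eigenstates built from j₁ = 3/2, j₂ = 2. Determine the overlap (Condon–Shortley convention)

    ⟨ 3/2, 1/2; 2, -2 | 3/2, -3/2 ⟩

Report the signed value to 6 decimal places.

triangle: 2!·1!·2!/6! = 4/720
(j±m)!: 2!·1!·0!·4!·0!·3! = 288
prefactor² = (2J+1)·Δ·N² = 32/5
  k=0: +1/(0!·2!·1!·0!·0!·2!) = 1/4
Σ = 1/4  ⇒  CG² = 32/5·1/4² = 2/5
CG = +√(2/5) = +0.632456

+√(2/5) ≈ +0.632456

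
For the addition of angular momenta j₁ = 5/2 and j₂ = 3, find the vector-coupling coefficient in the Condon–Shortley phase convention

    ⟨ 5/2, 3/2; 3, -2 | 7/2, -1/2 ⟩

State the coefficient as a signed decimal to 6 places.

+√(20/63) ≈ +0.563436

triangle: 2!·3!·4!/10! = 288/3628800
(j±m)!: 4!·1!·1!·5!·3!·4! = 414720
prefactor² = (2J+1)·Δ·N² = 9216/35
  k=0: +1/(0!·2!·1!·1!·2!·3!) = 1/24
  k=1: −1/(1!·1!·0!·0!·3!·4!) = -1/144
Σ = 5/144  ⇒  CG² = 9216/35·5/144² = 20/63
CG = +√(20/63) = +0.563436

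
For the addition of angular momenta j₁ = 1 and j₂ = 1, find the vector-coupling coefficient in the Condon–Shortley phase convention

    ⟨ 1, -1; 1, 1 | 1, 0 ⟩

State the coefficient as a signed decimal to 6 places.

j₁+j₂−J=1  J+j₁−j₂=1  J−j₁+j₂=1  j₁+j₂+J+1=4
(j₁±m₁, j₂±m₂, J±M) = (0,2,2,0,1,1)
P² = 1/2
sum k=1..1:
  [1] −1/1 = -1
S = -1
C² = P²·S² = 1/2 ; C = -0.707107

-0.707107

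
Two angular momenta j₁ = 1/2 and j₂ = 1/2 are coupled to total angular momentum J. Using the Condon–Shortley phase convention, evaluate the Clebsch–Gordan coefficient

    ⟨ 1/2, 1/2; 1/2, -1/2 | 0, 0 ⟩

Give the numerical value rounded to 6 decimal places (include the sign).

√[1·1!0!0!/2! · 1!0!0!1!0!0!] = √(1/2)
  +(−1)^0/∏(0,1,0,0,0,0)! = 1  (running 1)
⟨..|..⟩ = √(1/2)·(1) = +0.707107

+0.707107  (= +√(1/2))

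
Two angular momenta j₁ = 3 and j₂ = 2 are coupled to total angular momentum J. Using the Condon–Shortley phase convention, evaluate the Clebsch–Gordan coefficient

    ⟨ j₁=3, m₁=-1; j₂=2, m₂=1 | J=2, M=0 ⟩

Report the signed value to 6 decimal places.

triangle: 3!×3!×1!/8! = 36/40320
(j±m)!: 2!×4!×3!×1!×2!×2! = 1152
prefactor² = (2J+1)×Δ×N² = 36/7
  k=2: +1/(2!×1!×2!×1!×1!×0!) = 1/4
  k=3: −1/(3!×0!×1!×0!×2!×1!) = -1/12
Σ = 1/6  ⇒  CG² = 36/7×1/6² = 1/7
CG = +√(1/7) = +0.377964

+0.377964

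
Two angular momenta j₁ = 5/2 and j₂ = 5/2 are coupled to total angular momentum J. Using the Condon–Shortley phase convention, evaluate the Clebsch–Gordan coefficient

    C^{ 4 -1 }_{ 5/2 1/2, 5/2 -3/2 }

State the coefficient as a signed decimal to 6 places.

+0.597614  (= +√(5/14))

j₁+j₂−J=1  J+j₁−j₂=4  J−j₁+j₂=4  j₁+j₂+J+1=10
(j₁±m₁, j₂±m₂, J±M) = (3,2,1,4,3,5)
P² = 10368/35
sum k=0..1:
  [0] +1/24 = 1/24
  [1] −1/144 = -1/144
S = 5/144
C² = P²·S² = 5/14 ; C = +0.597614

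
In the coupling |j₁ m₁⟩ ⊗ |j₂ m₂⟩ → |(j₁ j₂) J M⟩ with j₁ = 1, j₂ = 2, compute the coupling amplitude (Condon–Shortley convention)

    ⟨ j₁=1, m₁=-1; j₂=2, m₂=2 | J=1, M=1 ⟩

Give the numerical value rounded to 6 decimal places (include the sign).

triangle: 2!·0!·2!/5! = 4/120
(j±m)!: 0!·2!·4!·0!·2!·0! = 96
prefactor² = (2J+1)·Δ·N² = 48/5
  k=2: +1/(2!·0!·0!·2!·0!·0!) = 1/4
Σ = 1/4  ⇒  CG² = 48/5·1/4² = 3/5
CG = +√(3/5) = +0.774597

+√(3/5) = +0.774597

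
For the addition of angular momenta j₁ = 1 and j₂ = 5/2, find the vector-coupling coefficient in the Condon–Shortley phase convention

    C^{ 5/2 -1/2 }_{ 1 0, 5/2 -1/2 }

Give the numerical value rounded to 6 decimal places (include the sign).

+√(1/35) ≈ +0.169031

triangle: 1!*1!*4!/7! = 24/5040
(j±m)!: 1!*1!*2!*3!*2!*3! = 144
prefactor² = (2J+1)*Δ*N² = 144/35
  k=0: +1/(0!*1!*1!*2!*0!*2!) = 1/4
  k=1: −1/(1!*0!*0!*1!*1!*3!) = -1/6
Σ = 1/12  ⇒  CG² = 144/35*1/12² = 1/35
CG = +√(1/35) = +0.169031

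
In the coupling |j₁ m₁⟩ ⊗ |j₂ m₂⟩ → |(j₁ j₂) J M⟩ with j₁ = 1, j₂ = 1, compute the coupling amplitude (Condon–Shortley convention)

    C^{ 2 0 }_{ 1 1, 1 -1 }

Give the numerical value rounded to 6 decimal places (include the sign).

j₁+j₂−J=0  J+j₁−j₂=2  J−j₁+j₂=2  j₁+j₂+J+1=5
(j₁±m₁, j₂±m₂, J±M) = (2,0,0,2,2,2)
P² = 8/3
sum k=0..0:
  [0] +1/4 = 1/4
S = 1/4
C² = P²·S² = 1/6 ; C = +0.408248

+√(1/6) = +0.408248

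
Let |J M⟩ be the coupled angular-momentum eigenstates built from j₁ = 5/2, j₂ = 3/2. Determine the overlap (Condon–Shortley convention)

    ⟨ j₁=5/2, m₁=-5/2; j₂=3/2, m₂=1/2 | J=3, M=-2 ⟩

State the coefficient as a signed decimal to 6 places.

−√(5/12) ≈ -0.645497

j₁+j₂−J=1  J+j₁−j₂=4  J−j₁+j₂=2  j₁+j₂+J+1=8
(j₁±m₁, j₂±m₂, J±M) = (0,5,2,1,1,5)
P² = 240
sum k=1..1:
  [1] −1/24 = -1/24
S = -1/24
C² = P²·S² = 5/12 ; C = -0.645497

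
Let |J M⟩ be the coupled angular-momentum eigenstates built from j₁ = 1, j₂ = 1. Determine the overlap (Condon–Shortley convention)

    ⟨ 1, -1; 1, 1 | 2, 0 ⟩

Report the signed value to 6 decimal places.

+0.408248  (= +√(1/6))

triangle: 0!*2!*2!/5! = 4/120
(j±m)!: 0!*2!*2!*0!*2!*2! = 16
prefactor² = (2J+1)*Δ*N² = 8/3
  k=0: +1/(0!*0!*2!*2!*0!*0!) = 1/4
Σ = 1/4  ⇒  CG² = 8/3*1/4² = 1/6
CG = +√(1/6) = +0.408248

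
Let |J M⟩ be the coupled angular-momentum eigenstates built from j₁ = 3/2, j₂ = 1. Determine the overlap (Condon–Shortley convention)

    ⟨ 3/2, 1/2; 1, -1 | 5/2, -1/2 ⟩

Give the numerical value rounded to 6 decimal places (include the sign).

+0.547723  (= +√(3/10))

√[6·0!3!2!/6! · 2!1!0!2!2!3!] = √(24/5)
  +(−1)^0/∏(0,0,1,0,2,2)! = 1/4  (running 1/4)
⟨..|..⟩ = √(24/5)·(1/4) = +0.547723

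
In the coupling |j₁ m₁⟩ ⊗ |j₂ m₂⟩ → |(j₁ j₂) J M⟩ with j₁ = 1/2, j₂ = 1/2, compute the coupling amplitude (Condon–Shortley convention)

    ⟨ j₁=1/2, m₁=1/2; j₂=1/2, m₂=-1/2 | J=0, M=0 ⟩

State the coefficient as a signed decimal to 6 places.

triangle: 1!*0!*0!/2! = 1/2
(j±m)!: 1!*0!*0!*1!*0!*0! = 1
prefactor² = (2J+1)*Δ*N² = 1/2
  k=0: +1/(0!*1!*0!*0!*0!*0!) = 1
Σ = 1  ⇒  CG² = 1/2*1² = 1/2
CG = +√(1/2) = +0.707107

+0.707107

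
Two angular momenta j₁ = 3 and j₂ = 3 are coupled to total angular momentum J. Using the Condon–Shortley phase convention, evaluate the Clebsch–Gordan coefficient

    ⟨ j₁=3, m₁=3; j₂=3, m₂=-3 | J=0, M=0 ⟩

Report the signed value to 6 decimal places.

triangle: 6!·0!·0!/7! = 720/5040
(j±m)!: 6!·0!·0!·6!·0!·0! = 518400
prefactor² = (2J+1)·Δ·N² = 518400/7
  k=0: +1/(0!·6!·0!·0!·0!·0!) = 1/720
Σ = 1/720  ⇒  CG² = 518400/7·1/720² = 1/7
CG = +√(1/7) = +0.377964

+√(1/7) = +0.377964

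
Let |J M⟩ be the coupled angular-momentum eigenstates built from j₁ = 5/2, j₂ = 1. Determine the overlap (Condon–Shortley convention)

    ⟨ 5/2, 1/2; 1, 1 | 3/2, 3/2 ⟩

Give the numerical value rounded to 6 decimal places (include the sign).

+0.258199

√[4·2!3!0!/6! · 3!2!2!0!3!0!] = √(48/5)
  +(−1)^2/∏(2,0,0,0,3,0)! = 1/12  (running 1/12)
⟨..|..⟩ = √(48/5)·(1/12) = +0.258199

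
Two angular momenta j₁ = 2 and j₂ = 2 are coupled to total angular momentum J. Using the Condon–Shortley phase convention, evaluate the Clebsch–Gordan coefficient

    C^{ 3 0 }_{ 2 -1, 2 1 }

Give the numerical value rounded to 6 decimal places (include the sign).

−√(2/5) ≈ -0.632456

triangle: 1!×3!×3!/8! = 36/40320
(j±m)!: 1!×3!×3!×1!×3!×3! = 1296
prefactor² = (2J+1)×Δ×N² = 81/10
  k=0: +1/(0!×1!×3!×3!×0!×0!) = 1/36
  k=1: −1/(1!×0!×2!×2!×1!×1!) = -1/4
Σ = -2/9  ⇒  CG² = 81/10×(-2/9)² = 2/5
CG = −√(2/5) = -0.632456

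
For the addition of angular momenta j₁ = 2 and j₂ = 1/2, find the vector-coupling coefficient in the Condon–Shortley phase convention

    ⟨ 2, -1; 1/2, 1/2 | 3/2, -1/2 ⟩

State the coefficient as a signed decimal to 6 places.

√[4·1!3!0!/5! · 1!3!1!0!1!2!] = √(12/5)
  +(−1)^1/∏(1,0,2,0,1,0)! = -1/2  (running -1/2)
⟨..|..⟩ = √(12/5)·(-1/2) = -0.774597

−√(3/5) ≈ -0.774597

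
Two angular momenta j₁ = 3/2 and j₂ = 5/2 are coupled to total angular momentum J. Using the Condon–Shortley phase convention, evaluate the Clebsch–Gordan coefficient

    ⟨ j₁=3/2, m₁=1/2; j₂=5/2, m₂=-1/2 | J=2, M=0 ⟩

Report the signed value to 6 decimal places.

-0.267261

j₁+j₂−J=2  J+j₁−j₂=1  J−j₁+j₂=3  j₁+j₂+J+1=7
(j₁±m₁, j₂±m₂, J±M) = (2,1,2,3,2,2)
P² = 8/7
sum k=0..1:
  [0] +1/4 = 1/4
  [1] −1/2 = -1/2
S = -1/4
C² = P²·S² = 1/14 ; C = -0.267261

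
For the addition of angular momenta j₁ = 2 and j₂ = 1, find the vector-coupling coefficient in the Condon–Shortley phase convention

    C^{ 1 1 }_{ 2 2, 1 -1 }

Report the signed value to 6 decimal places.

√[3·2!2!0!/5! · 4!0!0!2!2!0!] = √(48/5)
  +(−1)^0/∏(0,2,0,0,2,0)! = 1/4  (running 1/4)
⟨..|..⟩ = √(48/5)·(1/4) = +0.774597

+√(3/5) = +0.774597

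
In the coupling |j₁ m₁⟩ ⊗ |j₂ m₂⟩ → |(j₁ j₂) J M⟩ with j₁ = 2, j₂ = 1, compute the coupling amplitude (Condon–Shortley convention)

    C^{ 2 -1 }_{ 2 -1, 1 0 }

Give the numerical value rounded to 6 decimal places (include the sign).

√[5·1!3!1!/6! · 1!3!1!1!1!3!] = √(3/2)
  +(−1)^0/∏(0,1,3,1,0,0)! = 1/6  (running 1/6)
  +(−1)^1/∏(1,0,2,0,1,1)! = -1/2  (running -1/3)
⟨..|..⟩ = √(3/2)·(-1/3) = -0.408248

-0.408248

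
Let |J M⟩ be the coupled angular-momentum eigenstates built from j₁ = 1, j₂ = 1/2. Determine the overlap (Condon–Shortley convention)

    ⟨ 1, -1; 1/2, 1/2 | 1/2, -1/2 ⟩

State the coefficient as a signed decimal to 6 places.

−√(2/3) = -0.816497

j₁+j₂−J=1  J+j₁−j₂=1  J−j₁+j₂=0  j₁+j₂+J+1=3
(j₁±m₁, j₂±m₂, J±M) = (0,2,1,0,0,1)
P² = 2/3
sum k=1..1:
  [1] −1/1 = -1
S = -1
C² = P²·S² = 2/3 ; C = -0.816497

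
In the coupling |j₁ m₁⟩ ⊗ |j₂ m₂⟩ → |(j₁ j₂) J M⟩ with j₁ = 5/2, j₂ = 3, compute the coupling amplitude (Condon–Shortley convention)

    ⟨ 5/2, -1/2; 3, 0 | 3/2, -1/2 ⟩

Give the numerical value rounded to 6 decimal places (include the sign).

j₁+j₂−J=4  J+j₁−j₂=1  J−j₁+j₂=2  j₁+j₂+J+1=8
(j₁±m₁, j₂±m₂, J±M) = (2,3,3,3,1,2)
P² = 144/35
sum k=2..3:
  [2] +1/4 = 1/4
  [3] −1/12 = -1/12
S = 1/6
C² = P²·S² = 4/35 ; C = +0.338062

+√(4/35) ≈ +0.338062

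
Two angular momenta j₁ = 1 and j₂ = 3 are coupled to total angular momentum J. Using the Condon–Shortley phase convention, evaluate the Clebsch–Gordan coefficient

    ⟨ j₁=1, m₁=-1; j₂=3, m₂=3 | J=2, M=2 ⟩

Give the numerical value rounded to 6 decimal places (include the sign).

√[5·2!0!4!/7! · 0!2!6!0!4!0!] = √(11520/7)
  +(−1)^2/∏(2,0,0,4,0,0)! = 1/48  (running 1/48)
⟨..|..⟩ = √(11520/7)·(1/48) = +0.845154

+√(5/7) = +0.845154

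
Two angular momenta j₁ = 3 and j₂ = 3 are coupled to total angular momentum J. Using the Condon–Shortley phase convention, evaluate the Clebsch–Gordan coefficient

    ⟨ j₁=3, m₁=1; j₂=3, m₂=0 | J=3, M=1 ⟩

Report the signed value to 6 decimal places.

√[7·3!3!3!/10! · 4!2!3!3!4!2!] = √(864/25)
  +(−1)^0/∏(0,3,2,3,1,0)! = 1/72  (running 1/72)
  +(−1)^1/∏(1,2,1,2,2,1)! = -1/8  (running -1/9)
  +(−1)^2/∏(2,1,0,1,3,2)! = 1/24  (running -5/72)
⟨..|..⟩ = √(864/25)·(-5/72) = -0.408248

-0.408248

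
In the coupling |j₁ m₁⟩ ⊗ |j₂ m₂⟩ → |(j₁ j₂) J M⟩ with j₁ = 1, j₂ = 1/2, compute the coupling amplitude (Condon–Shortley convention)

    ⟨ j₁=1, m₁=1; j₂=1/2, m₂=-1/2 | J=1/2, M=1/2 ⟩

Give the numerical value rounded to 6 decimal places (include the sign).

√[2·1!1!0!/3! · 2!0!0!1!1!0!] = √(2/3)
  +(−1)^0/∏(0,1,0,0,1,0)! = 1  (running 1)
⟨..|..⟩ = √(2/3)·(1) = +0.816497

+√(2/3) ≈ +0.816497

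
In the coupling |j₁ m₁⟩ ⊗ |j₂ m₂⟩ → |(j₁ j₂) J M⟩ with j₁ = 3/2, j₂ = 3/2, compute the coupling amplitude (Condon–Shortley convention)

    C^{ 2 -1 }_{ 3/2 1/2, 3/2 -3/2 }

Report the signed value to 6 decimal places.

+0.707107  (= +√(1/2))

√[5·1!2!2!/6! · 2!1!0!3!1!3!] = √(2)
  +(−1)^0/∏(0,1,1,0,1,2)! = 1/2  (running 1/2)
⟨..|..⟩ = √(2)·(1/2) = +0.707107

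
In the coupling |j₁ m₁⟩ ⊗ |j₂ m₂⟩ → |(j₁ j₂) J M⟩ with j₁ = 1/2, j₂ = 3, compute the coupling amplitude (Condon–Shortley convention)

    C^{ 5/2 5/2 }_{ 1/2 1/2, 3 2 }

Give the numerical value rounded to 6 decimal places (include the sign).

+√(1/7) ≈ +0.377964

triangle: 1!*0!*5!/7! = 120/5040
(j±m)!: 1!*0!*5!*1!*5!*0! = 14400
prefactor² = (2J+1)*Δ*N² = 14400/7
  k=0: +1/(0!*1!*0!*5!*0!*0!) = 1/120
Σ = 1/120  ⇒  CG² = 14400/7*1/120² = 1/7
CG = +√(1/7) = +0.377964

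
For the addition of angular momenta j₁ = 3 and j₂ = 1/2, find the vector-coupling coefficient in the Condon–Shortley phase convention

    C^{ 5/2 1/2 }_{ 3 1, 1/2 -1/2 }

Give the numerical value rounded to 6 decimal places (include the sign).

+√(4/7) ≈ +0.755929

√[6·1!5!0!/7! · 4!2!0!1!3!2!] = √(576/7)
  +(−1)^0/∏(0,1,2,0,3,0)! = 1/12  (running 1/12)
⟨..|..⟩ = √(576/7)·(1/12) = +0.755929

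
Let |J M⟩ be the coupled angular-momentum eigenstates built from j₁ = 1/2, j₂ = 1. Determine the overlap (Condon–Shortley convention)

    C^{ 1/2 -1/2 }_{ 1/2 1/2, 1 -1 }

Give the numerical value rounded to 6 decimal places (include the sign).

triangle: 1!·0!·1!/3! = 1/6
(j±m)!: 1!·0!·0!·2!·0!·1! = 2
prefactor² = (2J+1)·Δ·N² = 2/3
  k=0: +1/(0!·1!·0!·0!·0!·1!) = 1
Σ = 1  ⇒  CG² = 2/3·1² = 2/3
CG = +√(2/3) = +0.816497

+0.816497  (= +√(2/3))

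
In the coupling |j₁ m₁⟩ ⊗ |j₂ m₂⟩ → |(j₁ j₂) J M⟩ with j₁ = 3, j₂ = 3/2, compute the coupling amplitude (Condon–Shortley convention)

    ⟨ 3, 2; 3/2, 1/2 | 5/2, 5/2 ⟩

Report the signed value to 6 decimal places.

−√(5/14) ≈ -0.597614

j₁+j₂−J=2  J+j₁−j₂=4  J−j₁+j₂=1  j₁+j₂+J+1=8
(j₁±m₁, j₂±m₂, J±M) = (5,1,2,1,5,0)
P² = 1440/7
sum k=1..1:
  [1] −1/24 = -1/24
S = -1/24
C² = P²·S² = 5/14 ; C = -0.597614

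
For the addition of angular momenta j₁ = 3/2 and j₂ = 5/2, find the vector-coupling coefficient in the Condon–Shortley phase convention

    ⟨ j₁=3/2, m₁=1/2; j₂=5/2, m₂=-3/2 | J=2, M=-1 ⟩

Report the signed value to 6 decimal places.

√[5·2!1!3!/7! · 2!1!1!4!1!3!] = √(24/7)
  +(−1)^0/∏(0,2,1,1,0,2)! = 1/4  (running 1/4)
  +(−1)^1/∏(1,1,0,0,1,3)! = -1/6  (running 1/12)
⟨..|..⟩ = √(24/7)·(1/12) = +0.154303

+√(1/42) = +0.154303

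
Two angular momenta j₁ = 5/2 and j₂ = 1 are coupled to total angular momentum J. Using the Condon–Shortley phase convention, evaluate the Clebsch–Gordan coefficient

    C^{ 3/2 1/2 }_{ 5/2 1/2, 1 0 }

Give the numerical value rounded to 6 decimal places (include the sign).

−√(2/5) = -0.632456

j₁+j₂−J=2  J+j₁−j₂=3  J−j₁+j₂=0  j₁+j₂+J+1=6
(j₁±m₁, j₂±m₂, J±M) = (3,2,1,1,2,1)
P² = 8/5
sum k=1..1:
  [1] −1/2 = -1/2
S = -1/2
C² = P²·S² = 2/5 ; C = -0.632456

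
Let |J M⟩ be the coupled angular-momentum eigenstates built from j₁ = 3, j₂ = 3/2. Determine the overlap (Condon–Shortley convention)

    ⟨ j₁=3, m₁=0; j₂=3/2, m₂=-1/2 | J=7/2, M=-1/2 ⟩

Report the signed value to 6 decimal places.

+0.308607  (= +√(2/21))

j₁+j₂−J=1  J+j₁−j₂=5  J−j₁+j₂=2  j₁+j₂+J+1=9
(j₁±m₁, j₂±m₂, J±M) = (3,3,1,2,3,4)
P² = 384/7
sum k=0..1:
  [0] +1/12 = 1/12
  [1] −1/24 = -1/24
S = 1/24
C² = P²·S² = 2/21 ; C = +0.308607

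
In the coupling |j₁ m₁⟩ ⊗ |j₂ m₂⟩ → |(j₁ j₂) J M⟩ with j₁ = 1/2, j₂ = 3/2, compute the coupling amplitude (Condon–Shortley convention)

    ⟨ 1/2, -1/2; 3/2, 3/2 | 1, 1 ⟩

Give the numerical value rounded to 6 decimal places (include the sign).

-0.866025  (= −√(3/4))

√[3·1!0!2!/4! · 0!1!3!0!2!0!] = √(3)
  +(−1)^1/∏(1,0,0,2,0,0)! = -1/2  (running -1/2)
⟨..|..⟩ = √(3)·(-1/2) = -0.866025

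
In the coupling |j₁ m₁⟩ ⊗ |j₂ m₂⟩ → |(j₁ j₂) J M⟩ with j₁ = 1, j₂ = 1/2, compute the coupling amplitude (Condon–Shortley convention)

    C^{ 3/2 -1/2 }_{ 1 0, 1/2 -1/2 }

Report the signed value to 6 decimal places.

+√(2/3) = +0.816497

triangle: 0!*2!*1!/4! = 2/24
(j±m)!: 1!*1!*0!*1!*1!*2! = 2
prefactor² = (2J+1)*Δ*N² = 2/3
  k=0: +1/(0!*0!*1!*0!*1!*1!) = 1
Σ = 1  ⇒  CG² = 2/3*1² = 2/3
CG = +√(2/3) = +0.816497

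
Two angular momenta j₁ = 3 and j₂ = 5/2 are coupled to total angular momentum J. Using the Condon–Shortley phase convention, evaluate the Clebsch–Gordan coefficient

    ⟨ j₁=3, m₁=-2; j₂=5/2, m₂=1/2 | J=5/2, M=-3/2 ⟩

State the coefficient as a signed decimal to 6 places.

+0.267261  (= +√(1/14))

√[6·3!3!2!/9! · 1!5!3!2!1!4!] = √(288/7)
  +(−1)^2/∏(2,1,3,1,0,1)! = 1/12  (running 1/12)
  +(−1)^3/∏(3,0,2,0,1,2)! = -1/24  (running 1/24)
⟨..|..⟩ = √(288/7)·(1/24) = +0.267261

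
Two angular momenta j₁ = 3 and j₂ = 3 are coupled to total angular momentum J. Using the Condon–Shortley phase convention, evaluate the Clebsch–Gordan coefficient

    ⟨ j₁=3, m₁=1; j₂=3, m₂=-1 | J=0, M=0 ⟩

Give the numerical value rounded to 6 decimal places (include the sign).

+√(1/7) ≈ +0.377964

triangle: 6!*0!*0!/7! = 720/5040
(j±m)!: 4!*2!*2!*4!*0!*0! = 2304
prefactor² = (2J+1)*Δ*N² = 2304/7
  k=2: +1/(2!*4!*0!*0!*0!*0!) = 1/48
Σ = 1/48  ⇒  CG² = 2304/7*1/48² = 1/7
CG = +√(1/7) = +0.377964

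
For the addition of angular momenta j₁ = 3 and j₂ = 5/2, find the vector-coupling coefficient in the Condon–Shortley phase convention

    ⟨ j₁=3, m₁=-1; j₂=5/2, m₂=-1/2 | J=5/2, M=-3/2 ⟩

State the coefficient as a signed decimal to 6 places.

√[6·3!3!2!/9! · 2!4!2!3!1!4!] = √(576/35)
  +(−1)^1/∏(1,2,3,1,0,1)! = -1/12  (running -1/12)
  +(−1)^2/∏(2,1,2,0,1,2)! = 1/8  (running 1/24)
⟨..|..⟩ = √(576/35)·(1/24) = +0.169031

+√(1/35) = +0.169031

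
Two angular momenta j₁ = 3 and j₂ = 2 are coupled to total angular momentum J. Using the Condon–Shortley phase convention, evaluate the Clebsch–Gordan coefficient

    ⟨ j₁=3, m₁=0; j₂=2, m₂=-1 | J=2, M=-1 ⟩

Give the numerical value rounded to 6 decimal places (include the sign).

j₁+j₂−J=3  J+j₁−j₂=3  J−j₁+j₂=1  j₁+j₂+J+1=8
(j₁±m₁, j₂±m₂, J±M) = (3,3,1,3,1,3)
P² = 81/14
sum k=0..1:
  [0] +1/36 = 1/36
  [1] −1/4 = -1/4
S = -2/9
C² = P²·S² = 2/7 ; C = -0.534522

-0.534522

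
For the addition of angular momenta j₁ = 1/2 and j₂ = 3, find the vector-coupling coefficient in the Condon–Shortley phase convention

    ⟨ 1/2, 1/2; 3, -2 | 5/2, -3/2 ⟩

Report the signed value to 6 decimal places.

+0.845154  (= +√(5/7))

j₁+j₂−J=1  J+j₁−j₂=0  J−j₁+j₂=5  j₁+j₂+J+1=7
(j₁±m₁, j₂±m₂, J±M) = (1,0,1,5,1,4)
P² = 2880/7
sum k=0..0:
  [0] +1/24 = 1/24
S = 1/24
C² = P²·S² = 5/7 ; C = +0.845154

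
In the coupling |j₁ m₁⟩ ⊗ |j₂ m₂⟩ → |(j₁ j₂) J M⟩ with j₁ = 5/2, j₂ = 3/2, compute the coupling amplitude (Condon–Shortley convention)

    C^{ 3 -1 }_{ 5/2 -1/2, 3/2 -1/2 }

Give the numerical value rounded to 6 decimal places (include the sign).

+√(1/60) = +0.129099

j₁+j₂−J=1  J+j₁−j₂=4  J−j₁+j₂=2  j₁+j₂+J+1=8
(j₁±m₁, j₂±m₂, J±M) = (2,3,1,2,2,4)
P² = 48/5
sum k=0..1:
  [0] +1/6 = 1/6
  [1] −1/8 = -1/8
S = 1/24
C² = P²·S² = 1/60 ; C = +0.129099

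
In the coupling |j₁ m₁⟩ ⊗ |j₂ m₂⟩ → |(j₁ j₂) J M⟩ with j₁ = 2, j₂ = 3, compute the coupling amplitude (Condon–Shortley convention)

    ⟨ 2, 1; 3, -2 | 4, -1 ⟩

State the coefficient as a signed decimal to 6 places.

+√(7/20) = +0.591608

triangle: 1!*3!*5!/10! = 720/3628800
(j±m)!: 3!*1!*1!*5!*3!*5! = 518400
prefactor² = (2J+1)*Δ*N² = 6480/7
  k=0: +1/(0!*1!*1!*1!*2!*4!) = 1/48
  k=1: −1/(1!*0!*0!*0!*3!*5!) = -1/720
Σ = 7/360  ⇒  CG² = 6480/7*7/360² = 7/20
CG = +√(7/20) = +0.591608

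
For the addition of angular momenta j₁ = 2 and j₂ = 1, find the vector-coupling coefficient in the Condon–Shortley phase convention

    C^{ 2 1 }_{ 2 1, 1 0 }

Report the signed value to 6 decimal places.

j₁+j₂−J=1  J+j₁−j₂=3  J−j₁+j₂=1  j₁+j₂+J+1=6
(j₁±m₁, j₂±m₂, J±M) = (3,1,1,1,3,1)
P² = 3/2
sum k=0..1:
  [0] +1/2 = 1/2
  [1] −1/6 = -1/6
S = 1/3
C² = P²·S² = 1/6 ; C = +0.408248

+0.408248  (= +√(1/6))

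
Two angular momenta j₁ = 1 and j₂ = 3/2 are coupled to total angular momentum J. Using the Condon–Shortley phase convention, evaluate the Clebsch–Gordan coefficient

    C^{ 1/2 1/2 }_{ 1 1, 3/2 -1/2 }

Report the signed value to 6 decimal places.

+√(1/6) ≈ +0.408248

triangle: 2!·0!·1!/4! = 2/24
(j±m)!: 2!·0!·1!·2!·1!·0! = 4
prefactor² = (2J+1)·Δ·N² = 2/3
  k=0: +1/(0!·2!·0!·1!·0!·0!) = 1/2
Σ = 1/2  ⇒  CG² = 2/3·1/2² = 1/6
CG = +√(1/6) = +0.408248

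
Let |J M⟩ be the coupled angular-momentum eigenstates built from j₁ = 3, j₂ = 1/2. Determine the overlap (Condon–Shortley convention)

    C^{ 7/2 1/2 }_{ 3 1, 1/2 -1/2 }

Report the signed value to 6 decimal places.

√[8·0!6!1!/8! · 4!2!0!1!4!3!] = √(6912/7)
  +(−1)^0/∏(0,0,2,0,4,1)! = 1/48  (running 1/48)
⟨..|..⟩ = √(6912/7)·(1/48) = +0.654654

+√(3/7) = +0.654654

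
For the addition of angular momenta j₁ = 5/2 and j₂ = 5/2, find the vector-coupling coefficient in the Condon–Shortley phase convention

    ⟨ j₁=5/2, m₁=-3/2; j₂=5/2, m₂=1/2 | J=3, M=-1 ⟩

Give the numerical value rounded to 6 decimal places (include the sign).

+0.182574  (= +√(1/30))

triangle: 2!×3!×3!/9! = 72/362880
(j±m)!: 1!×4!×3!×2!×2!×4! = 13824
prefactor² = (2J+1)×Δ×N² = 96/5
  k=1: −1/(1!×1!×3!×2!×0!×1!) = -1/12
  k=2: +1/(2!×0!×2!×1!×1!×2!) = 1/8
Σ = 1/24  ⇒  CG² = 96/5×1/24² = 1/30
CG = +√(1/30) = +0.182574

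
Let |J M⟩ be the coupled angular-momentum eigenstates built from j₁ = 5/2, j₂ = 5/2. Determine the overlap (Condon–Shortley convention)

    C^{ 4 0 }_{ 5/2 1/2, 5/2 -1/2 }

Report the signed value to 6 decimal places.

√[9·1!4!4!/10! · 3!2!2!3!4!4!] = √(20736/175)
  +(−1)^0/∏(0,1,2,2,2,2)! = 1/16  (running 1/16)
  +(−1)^1/∏(1,0,1,1,3,3)! = -1/36  (running 5/144)
⟨..|..⟩ = √(20736/175)·(5/144) = +0.377964

+0.377964  (= +√(1/7))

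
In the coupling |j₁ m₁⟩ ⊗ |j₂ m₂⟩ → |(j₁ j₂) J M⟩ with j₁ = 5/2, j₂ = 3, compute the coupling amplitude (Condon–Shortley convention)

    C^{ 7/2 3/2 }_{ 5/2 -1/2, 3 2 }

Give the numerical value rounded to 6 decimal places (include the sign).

triangle: 2!·3!·4!/10! = 288/3628800
(j±m)!: 2!·3!·5!·1!·5!·2! = 345600
prefactor² = (2J+1)·Δ·N² = 1536/7
  k=1: −1/(1!·1!·2!·4!·1!·0!) = -1/48
  k=2: +1/(2!·0!·1!·3!·2!·1!) = 1/24
Σ = 1/48  ⇒  CG² = 1536/7·1/48² = 2/21
CG = +√(2/21) = +0.308607

+√(2/21) ≈ +0.308607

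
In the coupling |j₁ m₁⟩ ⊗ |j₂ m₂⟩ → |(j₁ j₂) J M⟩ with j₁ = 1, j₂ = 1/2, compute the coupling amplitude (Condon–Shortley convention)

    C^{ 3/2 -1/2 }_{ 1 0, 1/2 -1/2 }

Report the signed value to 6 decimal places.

+0.816497

j₁+j₂−J=0  J+j₁−j₂=2  J−j₁+j₂=1  j₁+j₂+J+1=4
(j₁±m₁, j₂±m₂, J±M) = (1,1,0,1,1,2)
P² = 2/3
sum k=0..0:
  [0] +1/1 = 1
S = 1
C² = P²·S² = 2/3 ; C = +0.816497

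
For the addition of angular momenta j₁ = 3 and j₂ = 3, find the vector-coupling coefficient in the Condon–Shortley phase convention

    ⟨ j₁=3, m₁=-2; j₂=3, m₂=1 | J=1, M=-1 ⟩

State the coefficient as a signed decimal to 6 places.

+√(5/28) = +0.422577

√[3·5!1!1!/8! · 1!5!4!2!0!2!] = √(720/7)
  +(−1)^4/∏(4,1,1,0,0,1)! = 1/24  (running 1/24)
⟨..|..⟩ = √(720/7)·(1/24) = +0.422577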